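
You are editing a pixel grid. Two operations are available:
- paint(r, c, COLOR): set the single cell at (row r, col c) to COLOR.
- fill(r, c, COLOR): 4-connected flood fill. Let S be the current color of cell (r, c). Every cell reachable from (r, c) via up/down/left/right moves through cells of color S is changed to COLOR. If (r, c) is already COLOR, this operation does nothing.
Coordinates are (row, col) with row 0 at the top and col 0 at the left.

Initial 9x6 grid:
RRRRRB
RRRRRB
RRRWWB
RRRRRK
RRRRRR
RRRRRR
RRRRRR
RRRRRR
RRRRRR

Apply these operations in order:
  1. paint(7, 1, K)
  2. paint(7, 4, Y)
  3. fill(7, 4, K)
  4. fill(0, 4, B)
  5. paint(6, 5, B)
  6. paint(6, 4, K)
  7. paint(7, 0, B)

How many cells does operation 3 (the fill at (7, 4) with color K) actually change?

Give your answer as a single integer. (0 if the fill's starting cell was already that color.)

Answer: 1

Derivation:
After op 1 paint(7,1,K):
RRRRRB
RRRRRB
RRRWWB
RRRRRK
RRRRRR
RRRRRR
RRRRRR
RKRRRR
RRRRRR
After op 2 paint(7,4,Y):
RRRRRB
RRRRRB
RRRWWB
RRRRRK
RRRRRR
RRRRRR
RRRRRR
RKRRYR
RRRRRR
After op 3 fill(7,4,K) [1 cells changed]:
RRRRRB
RRRRRB
RRRWWB
RRRRRK
RRRRRR
RRRRRR
RRRRRR
RKRRKR
RRRRRR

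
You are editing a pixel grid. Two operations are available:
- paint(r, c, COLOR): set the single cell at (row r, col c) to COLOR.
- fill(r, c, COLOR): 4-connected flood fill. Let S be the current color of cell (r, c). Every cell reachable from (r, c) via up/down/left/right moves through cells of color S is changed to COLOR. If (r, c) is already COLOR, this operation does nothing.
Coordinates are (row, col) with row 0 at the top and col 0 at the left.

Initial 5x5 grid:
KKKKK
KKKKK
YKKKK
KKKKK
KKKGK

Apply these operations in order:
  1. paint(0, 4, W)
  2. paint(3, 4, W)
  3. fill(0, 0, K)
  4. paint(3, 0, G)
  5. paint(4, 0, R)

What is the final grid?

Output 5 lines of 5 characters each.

After op 1 paint(0,4,W):
KKKKW
KKKKK
YKKKK
KKKKK
KKKGK
After op 2 paint(3,4,W):
KKKKW
KKKKK
YKKKK
KKKKW
KKKGK
After op 3 fill(0,0,K) [0 cells changed]:
KKKKW
KKKKK
YKKKK
KKKKW
KKKGK
After op 4 paint(3,0,G):
KKKKW
KKKKK
YKKKK
GKKKW
KKKGK
After op 5 paint(4,0,R):
KKKKW
KKKKK
YKKKK
GKKKW
RKKGK

Answer: KKKKW
KKKKK
YKKKK
GKKKW
RKKGK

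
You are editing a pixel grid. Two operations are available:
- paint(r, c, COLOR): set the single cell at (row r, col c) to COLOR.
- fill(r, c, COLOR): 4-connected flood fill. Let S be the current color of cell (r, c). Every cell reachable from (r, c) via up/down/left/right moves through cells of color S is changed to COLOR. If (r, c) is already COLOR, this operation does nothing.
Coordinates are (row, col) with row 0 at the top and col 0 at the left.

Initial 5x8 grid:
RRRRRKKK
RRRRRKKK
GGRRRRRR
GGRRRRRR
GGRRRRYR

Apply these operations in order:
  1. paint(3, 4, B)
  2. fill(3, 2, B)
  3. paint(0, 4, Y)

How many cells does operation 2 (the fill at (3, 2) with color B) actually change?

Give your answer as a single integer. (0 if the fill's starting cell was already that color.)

After op 1 paint(3,4,B):
RRRRRKKK
RRRRRKKK
GGRRRRRR
GGRRBRRR
GGRRRRYR
After op 2 fill(3,2,B) [26 cells changed]:
BBBBBKKK
BBBBBKKK
GGBBBBBB
GGBBBBBB
GGBBBBYB

Answer: 26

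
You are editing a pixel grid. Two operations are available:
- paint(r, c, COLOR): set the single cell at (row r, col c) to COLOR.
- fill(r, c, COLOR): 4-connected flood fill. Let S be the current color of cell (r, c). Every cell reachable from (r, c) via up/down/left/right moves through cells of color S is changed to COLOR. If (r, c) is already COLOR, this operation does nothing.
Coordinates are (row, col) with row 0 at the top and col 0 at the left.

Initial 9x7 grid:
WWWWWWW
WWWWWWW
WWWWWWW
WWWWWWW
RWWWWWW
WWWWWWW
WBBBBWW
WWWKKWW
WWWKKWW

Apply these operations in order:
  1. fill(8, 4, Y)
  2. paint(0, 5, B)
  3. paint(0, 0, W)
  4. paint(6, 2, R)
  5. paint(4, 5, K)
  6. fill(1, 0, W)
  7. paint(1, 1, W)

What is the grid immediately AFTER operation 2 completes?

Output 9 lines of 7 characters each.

Answer: WWWWWBW
WWWWWWW
WWWWWWW
WWWWWWW
RWWWWWW
WWWWWWW
WBBBBWW
WWWYYWW
WWWYYWW

Derivation:
After op 1 fill(8,4,Y) [4 cells changed]:
WWWWWWW
WWWWWWW
WWWWWWW
WWWWWWW
RWWWWWW
WWWWWWW
WBBBBWW
WWWYYWW
WWWYYWW
After op 2 paint(0,5,B):
WWWWWBW
WWWWWWW
WWWWWWW
WWWWWWW
RWWWWWW
WWWWWWW
WBBBBWW
WWWYYWW
WWWYYWW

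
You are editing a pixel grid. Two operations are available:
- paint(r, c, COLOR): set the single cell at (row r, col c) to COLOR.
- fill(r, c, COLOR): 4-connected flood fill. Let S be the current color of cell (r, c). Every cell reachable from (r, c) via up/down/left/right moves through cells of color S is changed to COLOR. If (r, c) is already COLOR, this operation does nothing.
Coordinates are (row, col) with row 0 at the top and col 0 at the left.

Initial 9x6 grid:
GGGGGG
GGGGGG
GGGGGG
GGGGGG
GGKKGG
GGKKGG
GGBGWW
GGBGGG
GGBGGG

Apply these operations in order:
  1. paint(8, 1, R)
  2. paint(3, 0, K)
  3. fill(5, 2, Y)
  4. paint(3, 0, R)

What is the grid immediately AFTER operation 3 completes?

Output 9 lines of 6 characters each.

After op 1 paint(8,1,R):
GGGGGG
GGGGGG
GGGGGG
GGGGGG
GGKKGG
GGKKGG
GGBGWW
GGBGGG
GRBGGG
After op 2 paint(3,0,K):
GGGGGG
GGGGGG
GGGGGG
KGGGGG
GGKKGG
GGKKGG
GGBGWW
GGBGGG
GRBGGG
After op 3 fill(5,2,Y) [4 cells changed]:
GGGGGG
GGGGGG
GGGGGG
KGGGGG
GGYYGG
GGYYGG
GGBGWW
GGBGGG
GRBGGG

Answer: GGGGGG
GGGGGG
GGGGGG
KGGGGG
GGYYGG
GGYYGG
GGBGWW
GGBGGG
GRBGGG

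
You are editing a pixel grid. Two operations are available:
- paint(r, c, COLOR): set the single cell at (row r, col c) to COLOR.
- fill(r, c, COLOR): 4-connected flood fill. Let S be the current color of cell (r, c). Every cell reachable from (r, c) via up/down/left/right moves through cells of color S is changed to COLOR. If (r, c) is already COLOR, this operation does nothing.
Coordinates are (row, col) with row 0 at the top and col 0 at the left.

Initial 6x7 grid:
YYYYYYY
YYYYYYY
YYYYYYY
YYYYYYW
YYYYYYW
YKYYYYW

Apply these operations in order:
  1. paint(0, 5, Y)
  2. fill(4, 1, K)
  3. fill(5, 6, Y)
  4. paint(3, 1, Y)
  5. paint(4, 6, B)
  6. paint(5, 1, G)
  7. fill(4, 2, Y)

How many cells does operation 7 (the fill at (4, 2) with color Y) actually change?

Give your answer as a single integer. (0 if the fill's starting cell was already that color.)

After op 1 paint(0,5,Y):
YYYYYYY
YYYYYYY
YYYYYYY
YYYYYYW
YYYYYYW
YKYYYYW
After op 2 fill(4,1,K) [38 cells changed]:
KKKKKKK
KKKKKKK
KKKKKKK
KKKKKKW
KKKKKKW
KKKKKKW
After op 3 fill(5,6,Y) [3 cells changed]:
KKKKKKK
KKKKKKK
KKKKKKK
KKKKKKY
KKKKKKY
KKKKKKY
After op 4 paint(3,1,Y):
KKKKKKK
KKKKKKK
KKKKKKK
KYKKKKY
KKKKKKY
KKKKKKY
After op 5 paint(4,6,B):
KKKKKKK
KKKKKKK
KKKKKKK
KYKKKKY
KKKKKKB
KKKKKKY
After op 6 paint(5,1,G):
KKKKKKK
KKKKKKK
KKKKKKK
KYKKKKY
KKKKKKB
KGKKKKY
After op 7 fill(4,2,Y) [37 cells changed]:
YYYYYYY
YYYYYYY
YYYYYYY
YYYYYYY
YYYYYYB
YGYYYYY

Answer: 37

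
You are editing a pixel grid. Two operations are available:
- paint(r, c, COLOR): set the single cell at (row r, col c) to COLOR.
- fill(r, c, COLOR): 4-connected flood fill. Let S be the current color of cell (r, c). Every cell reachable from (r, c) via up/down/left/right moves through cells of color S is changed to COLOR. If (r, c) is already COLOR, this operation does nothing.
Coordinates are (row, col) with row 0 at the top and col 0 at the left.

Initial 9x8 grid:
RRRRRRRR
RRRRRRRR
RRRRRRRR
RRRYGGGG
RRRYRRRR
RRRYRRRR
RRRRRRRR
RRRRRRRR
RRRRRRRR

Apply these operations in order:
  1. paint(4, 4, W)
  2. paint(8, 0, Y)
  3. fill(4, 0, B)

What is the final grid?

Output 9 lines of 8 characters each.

Answer: BBBBBBBB
BBBBBBBB
BBBBBBBB
BBBYGGGG
BBBYWBBB
BBBYBBBB
BBBBBBBB
BBBBBBBB
YBBBBBBB

Derivation:
After op 1 paint(4,4,W):
RRRRRRRR
RRRRRRRR
RRRRRRRR
RRRYGGGG
RRRYWRRR
RRRYRRRR
RRRRRRRR
RRRRRRRR
RRRRRRRR
After op 2 paint(8,0,Y):
RRRRRRRR
RRRRRRRR
RRRRRRRR
RRRYGGGG
RRRYWRRR
RRRYRRRR
RRRRRRRR
RRRRRRRR
YRRRRRRR
After op 3 fill(4,0,B) [63 cells changed]:
BBBBBBBB
BBBBBBBB
BBBBBBBB
BBBYGGGG
BBBYWBBB
BBBYBBBB
BBBBBBBB
BBBBBBBB
YBBBBBBB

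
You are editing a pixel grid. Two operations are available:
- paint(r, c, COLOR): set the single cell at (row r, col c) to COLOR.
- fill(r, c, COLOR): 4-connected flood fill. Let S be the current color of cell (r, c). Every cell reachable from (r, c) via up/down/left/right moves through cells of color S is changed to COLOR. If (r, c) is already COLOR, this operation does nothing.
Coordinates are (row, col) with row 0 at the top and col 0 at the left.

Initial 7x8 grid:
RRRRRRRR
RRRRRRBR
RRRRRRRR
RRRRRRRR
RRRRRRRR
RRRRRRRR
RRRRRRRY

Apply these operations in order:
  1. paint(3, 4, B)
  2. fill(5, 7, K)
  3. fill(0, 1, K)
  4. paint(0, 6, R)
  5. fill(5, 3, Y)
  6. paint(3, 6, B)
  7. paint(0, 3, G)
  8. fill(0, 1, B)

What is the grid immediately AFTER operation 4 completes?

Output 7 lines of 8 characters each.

Answer: KKKKKKRK
KKKKKKBK
KKKKKKKK
KKKKBKKK
KKKKKKKK
KKKKKKKK
KKKKKKKY

Derivation:
After op 1 paint(3,4,B):
RRRRRRRR
RRRRRRBR
RRRRRRRR
RRRRBRRR
RRRRRRRR
RRRRRRRR
RRRRRRRY
After op 2 fill(5,7,K) [53 cells changed]:
KKKKKKKK
KKKKKKBK
KKKKKKKK
KKKKBKKK
KKKKKKKK
KKKKKKKK
KKKKKKKY
After op 3 fill(0,1,K) [0 cells changed]:
KKKKKKKK
KKKKKKBK
KKKKKKKK
KKKKBKKK
KKKKKKKK
KKKKKKKK
KKKKKKKY
After op 4 paint(0,6,R):
KKKKKKRK
KKKKKKBK
KKKKKKKK
KKKKBKKK
KKKKKKKK
KKKKKKKK
KKKKKKKY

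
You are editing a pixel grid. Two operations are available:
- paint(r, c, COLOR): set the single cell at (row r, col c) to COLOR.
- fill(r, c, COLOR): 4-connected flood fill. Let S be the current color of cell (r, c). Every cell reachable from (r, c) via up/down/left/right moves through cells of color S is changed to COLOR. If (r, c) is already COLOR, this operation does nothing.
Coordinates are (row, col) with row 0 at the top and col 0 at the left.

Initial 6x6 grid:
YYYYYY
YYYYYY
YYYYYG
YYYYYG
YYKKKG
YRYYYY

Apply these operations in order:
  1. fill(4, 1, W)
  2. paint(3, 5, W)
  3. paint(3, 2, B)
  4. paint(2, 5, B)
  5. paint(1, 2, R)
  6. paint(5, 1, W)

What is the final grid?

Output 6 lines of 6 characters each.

Answer: WWWWWW
WWRWWW
WWWWWB
WWBWWW
WWKKKG
WWYYYY

Derivation:
After op 1 fill(4,1,W) [25 cells changed]:
WWWWWW
WWWWWW
WWWWWG
WWWWWG
WWKKKG
WRYYYY
After op 2 paint(3,5,W):
WWWWWW
WWWWWW
WWWWWG
WWWWWW
WWKKKG
WRYYYY
After op 3 paint(3,2,B):
WWWWWW
WWWWWW
WWWWWG
WWBWWW
WWKKKG
WRYYYY
After op 4 paint(2,5,B):
WWWWWW
WWWWWW
WWWWWB
WWBWWW
WWKKKG
WRYYYY
After op 5 paint(1,2,R):
WWWWWW
WWRWWW
WWWWWB
WWBWWW
WWKKKG
WRYYYY
After op 6 paint(5,1,W):
WWWWWW
WWRWWW
WWWWWB
WWBWWW
WWKKKG
WWYYYY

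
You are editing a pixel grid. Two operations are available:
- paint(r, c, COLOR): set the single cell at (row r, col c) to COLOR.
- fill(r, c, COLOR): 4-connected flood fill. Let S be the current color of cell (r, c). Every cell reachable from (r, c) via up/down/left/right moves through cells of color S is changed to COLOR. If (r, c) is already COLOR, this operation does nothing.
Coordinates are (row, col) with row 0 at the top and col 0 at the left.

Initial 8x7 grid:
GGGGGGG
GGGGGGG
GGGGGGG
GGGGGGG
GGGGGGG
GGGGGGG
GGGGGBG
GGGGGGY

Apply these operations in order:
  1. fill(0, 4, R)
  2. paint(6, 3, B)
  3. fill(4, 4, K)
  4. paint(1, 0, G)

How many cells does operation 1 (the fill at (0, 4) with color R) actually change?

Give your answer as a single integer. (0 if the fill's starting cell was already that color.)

Answer: 54

Derivation:
After op 1 fill(0,4,R) [54 cells changed]:
RRRRRRR
RRRRRRR
RRRRRRR
RRRRRRR
RRRRRRR
RRRRRRR
RRRRRBR
RRRRRRY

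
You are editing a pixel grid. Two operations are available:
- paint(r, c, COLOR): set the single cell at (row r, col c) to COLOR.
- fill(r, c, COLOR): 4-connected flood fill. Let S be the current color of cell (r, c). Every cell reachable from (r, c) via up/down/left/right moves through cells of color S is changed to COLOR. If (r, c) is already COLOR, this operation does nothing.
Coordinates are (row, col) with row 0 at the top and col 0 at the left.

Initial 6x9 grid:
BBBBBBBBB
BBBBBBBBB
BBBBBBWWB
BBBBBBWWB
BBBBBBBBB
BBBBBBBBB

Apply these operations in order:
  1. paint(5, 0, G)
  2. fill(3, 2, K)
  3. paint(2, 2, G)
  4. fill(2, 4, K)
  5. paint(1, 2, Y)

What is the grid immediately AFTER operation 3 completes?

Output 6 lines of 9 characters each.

After op 1 paint(5,0,G):
BBBBBBBBB
BBBBBBBBB
BBBBBBWWB
BBBBBBWWB
BBBBBBBBB
GBBBBBBBB
After op 2 fill(3,2,K) [49 cells changed]:
KKKKKKKKK
KKKKKKKKK
KKKKKKWWK
KKKKKKWWK
KKKKKKKKK
GKKKKKKKK
After op 3 paint(2,2,G):
KKKKKKKKK
KKKKKKKKK
KKGKKKWWK
KKKKKKWWK
KKKKKKKKK
GKKKKKKKK

Answer: KKKKKKKKK
KKKKKKKKK
KKGKKKWWK
KKKKKKWWK
KKKKKKKKK
GKKKKKKKK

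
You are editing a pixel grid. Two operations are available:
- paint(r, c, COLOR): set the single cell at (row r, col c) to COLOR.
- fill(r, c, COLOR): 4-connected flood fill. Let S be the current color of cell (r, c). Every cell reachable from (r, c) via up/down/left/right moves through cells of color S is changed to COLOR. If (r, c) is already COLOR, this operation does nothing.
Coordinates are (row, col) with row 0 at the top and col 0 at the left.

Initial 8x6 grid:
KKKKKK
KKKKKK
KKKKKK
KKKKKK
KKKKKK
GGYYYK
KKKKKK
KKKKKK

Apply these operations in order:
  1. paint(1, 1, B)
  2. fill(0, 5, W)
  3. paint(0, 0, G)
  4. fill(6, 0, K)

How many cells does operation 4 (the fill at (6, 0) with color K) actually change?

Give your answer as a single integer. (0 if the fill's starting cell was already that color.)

Answer: 41

Derivation:
After op 1 paint(1,1,B):
KKKKKK
KBKKKK
KKKKKK
KKKKKK
KKKKKK
GGYYYK
KKKKKK
KKKKKK
After op 2 fill(0,5,W) [42 cells changed]:
WWWWWW
WBWWWW
WWWWWW
WWWWWW
WWWWWW
GGYYYW
WWWWWW
WWWWWW
After op 3 paint(0,0,G):
GWWWWW
WBWWWW
WWWWWW
WWWWWW
WWWWWW
GGYYYW
WWWWWW
WWWWWW
After op 4 fill(6,0,K) [41 cells changed]:
GKKKKK
KBKKKK
KKKKKK
KKKKKK
KKKKKK
GGYYYK
KKKKKK
KKKKKK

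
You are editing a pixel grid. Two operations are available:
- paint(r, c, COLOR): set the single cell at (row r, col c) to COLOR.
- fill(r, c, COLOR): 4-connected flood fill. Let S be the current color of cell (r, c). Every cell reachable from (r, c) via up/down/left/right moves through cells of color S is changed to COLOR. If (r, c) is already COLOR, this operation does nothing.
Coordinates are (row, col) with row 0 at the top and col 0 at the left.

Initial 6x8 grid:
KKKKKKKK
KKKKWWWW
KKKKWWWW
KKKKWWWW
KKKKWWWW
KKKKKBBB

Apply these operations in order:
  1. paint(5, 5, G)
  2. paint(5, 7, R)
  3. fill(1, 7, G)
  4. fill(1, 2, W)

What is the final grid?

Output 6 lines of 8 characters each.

Answer: WWWWWWWW
WWWWGGGG
WWWWGGGG
WWWWGGGG
WWWWGGGG
WWWWWGBR

Derivation:
After op 1 paint(5,5,G):
KKKKKKKK
KKKKWWWW
KKKKWWWW
KKKKWWWW
KKKKWWWW
KKKKKGBB
After op 2 paint(5,7,R):
KKKKKKKK
KKKKWWWW
KKKKWWWW
KKKKWWWW
KKKKWWWW
KKKKKGBR
After op 3 fill(1,7,G) [16 cells changed]:
KKKKKKKK
KKKKGGGG
KKKKGGGG
KKKKGGGG
KKKKGGGG
KKKKKGBR
After op 4 fill(1,2,W) [29 cells changed]:
WWWWWWWW
WWWWGGGG
WWWWGGGG
WWWWGGGG
WWWWGGGG
WWWWWGBR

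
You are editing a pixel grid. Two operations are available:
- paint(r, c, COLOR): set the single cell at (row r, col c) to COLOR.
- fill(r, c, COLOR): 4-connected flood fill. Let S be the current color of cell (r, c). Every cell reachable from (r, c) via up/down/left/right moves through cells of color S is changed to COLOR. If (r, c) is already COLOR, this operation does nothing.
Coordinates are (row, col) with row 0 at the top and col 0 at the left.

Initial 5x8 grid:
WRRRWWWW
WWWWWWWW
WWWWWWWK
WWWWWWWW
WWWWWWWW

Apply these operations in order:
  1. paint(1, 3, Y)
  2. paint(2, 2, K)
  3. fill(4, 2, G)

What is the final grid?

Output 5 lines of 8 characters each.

After op 1 paint(1,3,Y):
WRRRWWWW
WWWYWWWW
WWWWWWWK
WWWWWWWW
WWWWWWWW
After op 2 paint(2,2,K):
WRRRWWWW
WWWYWWWW
WWKWWWWK
WWWWWWWW
WWWWWWWW
After op 3 fill(4,2,G) [34 cells changed]:
GRRRGGGG
GGGYGGGG
GGKGGGGK
GGGGGGGG
GGGGGGGG

Answer: GRRRGGGG
GGGYGGGG
GGKGGGGK
GGGGGGGG
GGGGGGGG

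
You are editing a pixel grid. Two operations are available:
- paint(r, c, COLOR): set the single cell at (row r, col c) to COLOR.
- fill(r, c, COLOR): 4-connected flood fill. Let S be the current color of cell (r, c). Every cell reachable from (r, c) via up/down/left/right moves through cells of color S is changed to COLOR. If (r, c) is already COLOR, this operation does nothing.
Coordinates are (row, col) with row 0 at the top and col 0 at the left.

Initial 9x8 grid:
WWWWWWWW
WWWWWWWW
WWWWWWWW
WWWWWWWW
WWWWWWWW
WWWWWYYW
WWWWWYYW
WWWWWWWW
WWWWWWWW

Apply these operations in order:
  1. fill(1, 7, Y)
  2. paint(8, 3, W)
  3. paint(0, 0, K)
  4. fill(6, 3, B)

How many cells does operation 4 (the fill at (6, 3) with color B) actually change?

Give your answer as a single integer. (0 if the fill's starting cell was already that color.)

Answer: 70

Derivation:
After op 1 fill(1,7,Y) [68 cells changed]:
YYYYYYYY
YYYYYYYY
YYYYYYYY
YYYYYYYY
YYYYYYYY
YYYYYYYY
YYYYYYYY
YYYYYYYY
YYYYYYYY
After op 2 paint(8,3,W):
YYYYYYYY
YYYYYYYY
YYYYYYYY
YYYYYYYY
YYYYYYYY
YYYYYYYY
YYYYYYYY
YYYYYYYY
YYYWYYYY
After op 3 paint(0,0,K):
KYYYYYYY
YYYYYYYY
YYYYYYYY
YYYYYYYY
YYYYYYYY
YYYYYYYY
YYYYYYYY
YYYYYYYY
YYYWYYYY
After op 4 fill(6,3,B) [70 cells changed]:
KBBBBBBB
BBBBBBBB
BBBBBBBB
BBBBBBBB
BBBBBBBB
BBBBBBBB
BBBBBBBB
BBBBBBBB
BBBWBBBB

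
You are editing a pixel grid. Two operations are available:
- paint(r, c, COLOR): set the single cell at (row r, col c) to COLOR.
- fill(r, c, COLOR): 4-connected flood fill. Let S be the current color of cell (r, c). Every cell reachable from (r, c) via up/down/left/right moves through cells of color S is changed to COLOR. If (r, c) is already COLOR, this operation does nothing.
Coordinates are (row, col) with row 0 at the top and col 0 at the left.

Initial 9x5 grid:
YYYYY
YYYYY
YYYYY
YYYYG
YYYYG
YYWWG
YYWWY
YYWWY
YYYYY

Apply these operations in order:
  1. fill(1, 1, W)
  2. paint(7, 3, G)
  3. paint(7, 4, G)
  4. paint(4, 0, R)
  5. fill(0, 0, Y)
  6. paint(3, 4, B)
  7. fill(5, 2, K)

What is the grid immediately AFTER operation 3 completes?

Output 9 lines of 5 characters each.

Answer: WWWWW
WWWWW
WWWWW
WWWWG
WWWWG
WWWWG
WWWWW
WWWGG
WWWWW

Derivation:
After op 1 fill(1,1,W) [36 cells changed]:
WWWWW
WWWWW
WWWWW
WWWWG
WWWWG
WWWWG
WWWWW
WWWWW
WWWWW
After op 2 paint(7,3,G):
WWWWW
WWWWW
WWWWW
WWWWG
WWWWG
WWWWG
WWWWW
WWWGW
WWWWW
After op 3 paint(7,4,G):
WWWWW
WWWWW
WWWWW
WWWWG
WWWWG
WWWWG
WWWWW
WWWGG
WWWWW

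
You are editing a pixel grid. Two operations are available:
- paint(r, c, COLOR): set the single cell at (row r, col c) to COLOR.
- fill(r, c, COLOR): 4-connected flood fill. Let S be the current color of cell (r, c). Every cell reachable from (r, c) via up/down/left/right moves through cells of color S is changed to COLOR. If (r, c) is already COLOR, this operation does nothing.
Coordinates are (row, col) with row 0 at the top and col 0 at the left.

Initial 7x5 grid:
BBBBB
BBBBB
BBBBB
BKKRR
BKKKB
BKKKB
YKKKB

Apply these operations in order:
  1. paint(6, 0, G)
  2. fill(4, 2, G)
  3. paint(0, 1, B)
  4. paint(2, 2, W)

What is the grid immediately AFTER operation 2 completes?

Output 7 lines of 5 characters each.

After op 1 paint(6,0,G):
BBBBB
BBBBB
BBBBB
BKKRR
BKKKB
BKKKB
GKKKB
After op 2 fill(4,2,G) [11 cells changed]:
BBBBB
BBBBB
BBBBB
BGGRR
BGGGB
BGGGB
GGGGB

Answer: BBBBB
BBBBB
BBBBB
BGGRR
BGGGB
BGGGB
GGGGB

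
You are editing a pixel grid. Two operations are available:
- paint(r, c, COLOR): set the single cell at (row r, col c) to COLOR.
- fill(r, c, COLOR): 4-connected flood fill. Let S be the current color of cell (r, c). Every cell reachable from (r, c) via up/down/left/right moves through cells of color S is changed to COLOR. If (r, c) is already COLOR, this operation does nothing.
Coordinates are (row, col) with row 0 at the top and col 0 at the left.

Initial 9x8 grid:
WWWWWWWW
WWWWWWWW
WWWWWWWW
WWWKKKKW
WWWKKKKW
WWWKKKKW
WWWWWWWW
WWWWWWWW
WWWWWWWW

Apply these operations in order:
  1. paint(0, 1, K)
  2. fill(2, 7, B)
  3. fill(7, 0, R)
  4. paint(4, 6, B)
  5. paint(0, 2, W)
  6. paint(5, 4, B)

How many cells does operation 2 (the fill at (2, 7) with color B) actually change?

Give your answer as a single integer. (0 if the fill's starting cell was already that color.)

After op 1 paint(0,1,K):
WKWWWWWW
WWWWWWWW
WWWWWWWW
WWWKKKKW
WWWKKKKW
WWWKKKKW
WWWWWWWW
WWWWWWWW
WWWWWWWW
After op 2 fill(2,7,B) [59 cells changed]:
BKBBBBBB
BBBBBBBB
BBBBBBBB
BBBKKKKB
BBBKKKKB
BBBKKKKB
BBBBBBBB
BBBBBBBB
BBBBBBBB

Answer: 59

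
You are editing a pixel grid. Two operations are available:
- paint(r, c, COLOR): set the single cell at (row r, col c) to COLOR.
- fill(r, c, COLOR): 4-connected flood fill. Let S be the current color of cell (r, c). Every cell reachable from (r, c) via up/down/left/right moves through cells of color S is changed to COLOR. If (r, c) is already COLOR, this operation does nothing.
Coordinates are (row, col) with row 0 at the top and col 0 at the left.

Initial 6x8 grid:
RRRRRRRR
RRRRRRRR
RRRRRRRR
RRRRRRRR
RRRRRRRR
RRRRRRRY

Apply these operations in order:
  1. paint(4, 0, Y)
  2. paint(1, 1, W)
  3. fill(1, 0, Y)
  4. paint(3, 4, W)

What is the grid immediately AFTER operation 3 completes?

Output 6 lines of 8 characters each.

Answer: YYYYYYYY
YWYYYYYY
YYYYYYYY
YYYYYYYY
YYYYYYYY
YYYYYYYY

Derivation:
After op 1 paint(4,0,Y):
RRRRRRRR
RRRRRRRR
RRRRRRRR
RRRRRRRR
YRRRRRRR
RRRRRRRY
After op 2 paint(1,1,W):
RRRRRRRR
RWRRRRRR
RRRRRRRR
RRRRRRRR
YRRRRRRR
RRRRRRRY
After op 3 fill(1,0,Y) [45 cells changed]:
YYYYYYYY
YWYYYYYY
YYYYYYYY
YYYYYYYY
YYYYYYYY
YYYYYYYY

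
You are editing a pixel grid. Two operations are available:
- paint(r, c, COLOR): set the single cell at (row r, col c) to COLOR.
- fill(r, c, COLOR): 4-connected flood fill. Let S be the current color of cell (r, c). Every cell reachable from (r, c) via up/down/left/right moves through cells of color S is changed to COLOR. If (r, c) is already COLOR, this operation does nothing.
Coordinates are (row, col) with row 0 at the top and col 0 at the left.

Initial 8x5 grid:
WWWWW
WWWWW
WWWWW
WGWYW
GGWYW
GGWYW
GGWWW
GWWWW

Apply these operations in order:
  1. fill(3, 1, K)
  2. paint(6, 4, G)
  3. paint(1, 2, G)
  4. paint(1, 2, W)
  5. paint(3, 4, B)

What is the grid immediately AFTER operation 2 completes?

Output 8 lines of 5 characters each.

After op 1 fill(3,1,K) [8 cells changed]:
WWWWW
WWWWW
WWWWW
WKWYW
KKWYW
KKWYW
KKWWW
KWWWW
After op 2 paint(6,4,G):
WWWWW
WWWWW
WWWWW
WKWYW
KKWYW
KKWYW
KKWWG
KWWWW

Answer: WWWWW
WWWWW
WWWWW
WKWYW
KKWYW
KKWYW
KKWWG
KWWWW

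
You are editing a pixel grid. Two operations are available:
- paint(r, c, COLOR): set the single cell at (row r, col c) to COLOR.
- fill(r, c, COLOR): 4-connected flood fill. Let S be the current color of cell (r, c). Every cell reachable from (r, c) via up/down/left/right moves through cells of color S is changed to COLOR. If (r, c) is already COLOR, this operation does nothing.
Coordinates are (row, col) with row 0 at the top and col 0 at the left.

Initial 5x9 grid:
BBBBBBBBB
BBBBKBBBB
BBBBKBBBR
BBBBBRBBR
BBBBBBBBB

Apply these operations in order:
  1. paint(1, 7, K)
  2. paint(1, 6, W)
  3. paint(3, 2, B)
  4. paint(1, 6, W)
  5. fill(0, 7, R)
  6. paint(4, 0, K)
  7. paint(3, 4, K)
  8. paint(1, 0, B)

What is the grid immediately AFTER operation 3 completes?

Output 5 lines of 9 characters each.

After op 1 paint(1,7,K):
BBBBBBBBB
BBBBKBBKB
BBBBKBBBR
BBBBBRBBR
BBBBBBBBB
After op 2 paint(1,6,W):
BBBBBBBBB
BBBBKBWKB
BBBBKBBBR
BBBBBRBBR
BBBBBBBBB
After op 3 paint(3,2,B):
BBBBBBBBB
BBBBKBWKB
BBBBKBBBR
BBBBBRBBR
BBBBBBBBB

Answer: BBBBBBBBB
BBBBKBWKB
BBBBKBBBR
BBBBBRBBR
BBBBBBBBB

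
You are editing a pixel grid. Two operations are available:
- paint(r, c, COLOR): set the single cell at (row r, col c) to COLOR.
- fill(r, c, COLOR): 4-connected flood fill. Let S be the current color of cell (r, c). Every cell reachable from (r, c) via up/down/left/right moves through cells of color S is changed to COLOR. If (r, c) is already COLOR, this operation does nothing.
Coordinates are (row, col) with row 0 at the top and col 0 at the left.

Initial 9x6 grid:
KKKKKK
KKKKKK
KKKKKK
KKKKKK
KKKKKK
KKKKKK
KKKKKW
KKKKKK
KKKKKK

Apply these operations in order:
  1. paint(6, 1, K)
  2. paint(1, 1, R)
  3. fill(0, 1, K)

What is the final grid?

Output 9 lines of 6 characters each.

Answer: KKKKKK
KRKKKK
KKKKKK
KKKKKK
KKKKKK
KKKKKK
KKKKKW
KKKKKK
KKKKKK

Derivation:
After op 1 paint(6,1,K):
KKKKKK
KKKKKK
KKKKKK
KKKKKK
KKKKKK
KKKKKK
KKKKKW
KKKKKK
KKKKKK
After op 2 paint(1,1,R):
KKKKKK
KRKKKK
KKKKKK
KKKKKK
KKKKKK
KKKKKK
KKKKKW
KKKKKK
KKKKKK
After op 3 fill(0,1,K) [0 cells changed]:
KKKKKK
KRKKKK
KKKKKK
KKKKKK
KKKKKK
KKKKKK
KKKKKW
KKKKKK
KKKKKK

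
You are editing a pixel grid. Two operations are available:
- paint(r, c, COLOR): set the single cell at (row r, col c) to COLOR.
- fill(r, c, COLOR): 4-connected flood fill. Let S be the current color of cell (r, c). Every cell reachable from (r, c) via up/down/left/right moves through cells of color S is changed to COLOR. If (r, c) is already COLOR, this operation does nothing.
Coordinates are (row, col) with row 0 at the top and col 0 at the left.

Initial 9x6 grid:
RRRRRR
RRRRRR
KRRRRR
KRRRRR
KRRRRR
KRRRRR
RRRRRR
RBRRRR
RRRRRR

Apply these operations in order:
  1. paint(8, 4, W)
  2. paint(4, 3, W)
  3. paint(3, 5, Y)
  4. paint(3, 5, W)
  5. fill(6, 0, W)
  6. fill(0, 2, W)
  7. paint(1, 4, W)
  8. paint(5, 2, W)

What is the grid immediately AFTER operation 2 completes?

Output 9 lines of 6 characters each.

Answer: RRRRRR
RRRRRR
KRRRRR
KRRRRR
KRRWRR
KRRRRR
RRRRRR
RBRRRR
RRRRWR

Derivation:
After op 1 paint(8,4,W):
RRRRRR
RRRRRR
KRRRRR
KRRRRR
KRRRRR
KRRRRR
RRRRRR
RBRRRR
RRRRWR
After op 2 paint(4,3,W):
RRRRRR
RRRRRR
KRRRRR
KRRRRR
KRRWRR
KRRRRR
RRRRRR
RBRRRR
RRRRWR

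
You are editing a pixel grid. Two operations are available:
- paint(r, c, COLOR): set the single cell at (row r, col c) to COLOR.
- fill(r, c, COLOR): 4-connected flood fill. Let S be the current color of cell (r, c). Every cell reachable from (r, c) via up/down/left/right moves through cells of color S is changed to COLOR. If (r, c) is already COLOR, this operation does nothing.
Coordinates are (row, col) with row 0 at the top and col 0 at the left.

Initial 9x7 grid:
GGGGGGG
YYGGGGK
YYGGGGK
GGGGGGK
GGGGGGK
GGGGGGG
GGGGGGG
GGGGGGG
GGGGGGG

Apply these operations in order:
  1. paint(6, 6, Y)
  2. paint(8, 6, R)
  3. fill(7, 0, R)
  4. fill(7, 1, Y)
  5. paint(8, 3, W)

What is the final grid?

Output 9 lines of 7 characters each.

After op 1 paint(6,6,Y):
GGGGGGG
YYGGGGK
YYGGGGK
GGGGGGK
GGGGGGK
GGGGGGG
GGGGGGY
GGGGGGG
GGGGGGG
After op 2 paint(8,6,R):
GGGGGGG
YYGGGGK
YYGGGGK
GGGGGGK
GGGGGGK
GGGGGGG
GGGGGGY
GGGGGGG
GGGGGGR
After op 3 fill(7,0,R) [53 cells changed]:
RRRRRRR
YYRRRRK
YYRRRRK
RRRRRRK
RRRRRRK
RRRRRRR
RRRRRRY
RRRRRRR
RRRRRRR
After op 4 fill(7,1,Y) [54 cells changed]:
YYYYYYY
YYYYYYK
YYYYYYK
YYYYYYK
YYYYYYK
YYYYYYY
YYYYYYY
YYYYYYY
YYYYYYY
After op 5 paint(8,3,W):
YYYYYYY
YYYYYYK
YYYYYYK
YYYYYYK
YYYYYYK
YYYYYYY
YYYYYYY
YYYYYYY
YYYWYYY

Answer: YYYYYYY
YYYYYYK
YYYYYYK
YYYYYYK
YYYYYYK
YYYYYYY
YYYYYYY
YYYYYYY
YYYWYYY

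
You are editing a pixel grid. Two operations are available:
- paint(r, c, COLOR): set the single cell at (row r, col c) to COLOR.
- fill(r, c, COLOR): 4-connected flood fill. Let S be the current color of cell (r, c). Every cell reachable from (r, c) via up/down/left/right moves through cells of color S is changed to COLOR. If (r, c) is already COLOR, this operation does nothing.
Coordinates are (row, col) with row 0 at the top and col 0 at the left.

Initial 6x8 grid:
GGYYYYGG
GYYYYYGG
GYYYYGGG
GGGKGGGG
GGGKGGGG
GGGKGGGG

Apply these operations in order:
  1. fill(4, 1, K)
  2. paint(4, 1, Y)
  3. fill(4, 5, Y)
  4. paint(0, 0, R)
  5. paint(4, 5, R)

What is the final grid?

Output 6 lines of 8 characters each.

Answer: RKYYYYYY
KYYYYYYY
KYYYYYYY
KKKKYYYY
KYKKYRYY
KKKKYYYY

Derivation:
After op 1 fill(4,1,K) [13 cells changed]:
KKYYYYGG
KYYYYYGG
KYYYYGGG
KKKKGGGG
KKKKGGGG
KKKKGGGG
After op 2 paint(4,1,Y):
KKYYYYGG
KYYYYYGG
KYYYYGGG
KKKKGGGG
KYKKGGGG
KKKKGGGG
After op 3 fill(4,5,Y) [19 cells changed]:
KKYYYYYY
KYYYYYYY
KYYYYYYY
KKKKYYYY
KYKKYYYY
KKKKYYYY
After op 4 paint(0,0,R):
RKYYYYYY
KYYYYYYY
KYYYYYYY
KKKKYYYY
KYKKYYYY
KKKKYYYY
After op 5 paint(4,5,R):
RKYYYYYY
KYYYYYYY
KYYYYYYY
KKKKYYYY
KYKKYRYY
KKKKYYYY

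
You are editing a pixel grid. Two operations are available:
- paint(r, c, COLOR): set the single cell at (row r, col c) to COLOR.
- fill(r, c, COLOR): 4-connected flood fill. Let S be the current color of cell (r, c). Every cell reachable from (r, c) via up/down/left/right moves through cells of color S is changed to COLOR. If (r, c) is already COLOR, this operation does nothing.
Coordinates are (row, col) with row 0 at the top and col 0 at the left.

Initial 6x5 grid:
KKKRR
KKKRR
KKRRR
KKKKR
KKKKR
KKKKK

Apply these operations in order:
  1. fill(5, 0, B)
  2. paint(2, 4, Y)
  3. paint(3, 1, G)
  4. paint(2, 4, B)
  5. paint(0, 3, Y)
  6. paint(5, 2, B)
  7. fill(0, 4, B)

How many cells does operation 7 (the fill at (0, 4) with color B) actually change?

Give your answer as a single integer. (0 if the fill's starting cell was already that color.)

After op 1 fill(5,0,B) [21 cells changed]:
BBBRR
BBBRR
BBRRR
BBBBR
BBBBR
BBBBB
After op 2 paint(2,4,Y):
BBBRR
BBBRR
BBRRY
BBBBR
BBBBR
BBBBB
After op 3 paint(3,1,G):
BBBRR
BBBRR
BBRRY
BGBBR
BBBBR
BBBBB
After op 4 paint(2,4,B):
BBBRR
BBBRR
BBRRB
BGBBR
BBBBR
BBBBB
After op 5 paint(0,3,Y):
BBBYR
BBBRR
BBRRB
BGBBR
BBBBR
BBBBB
After op 6 paint(5,2,B):
BBBYR
BBBRR
BBRRB
BGBBR
BBBBR
BBBBB
After op 7 fill(0,4,B) [5 cells changed]:
BBBYB
BBBBB
BBBBB
BGBBR
BBBBR
BBBBB

Answer: 5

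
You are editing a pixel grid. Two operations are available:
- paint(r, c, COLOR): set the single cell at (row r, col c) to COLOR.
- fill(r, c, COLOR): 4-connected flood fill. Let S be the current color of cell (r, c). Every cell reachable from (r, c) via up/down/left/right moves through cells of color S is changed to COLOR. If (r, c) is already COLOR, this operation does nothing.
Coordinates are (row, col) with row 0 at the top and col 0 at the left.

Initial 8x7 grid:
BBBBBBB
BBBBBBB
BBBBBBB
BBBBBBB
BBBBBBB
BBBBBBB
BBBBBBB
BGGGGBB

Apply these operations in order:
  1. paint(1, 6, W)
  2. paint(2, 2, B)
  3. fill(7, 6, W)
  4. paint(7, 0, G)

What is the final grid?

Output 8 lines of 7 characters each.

Answer: WWWWWWW
WWWWWWW
WWWWWWW
WWWWWWW
WWWWWWW
WWWWWWW
WWWWWWW
GGGGGWW

Derivation:
After op 1 paint(1,6,W):
BBBBBBB
BBBBBBW
BBBBBBB
BBBBBBB
BBBBBBB
BBBBBBB
BBBBBBB
BGGGGBB
After op 2 paint(2,2,B):
BBBBBBB
BBBBBBW
BBBBBBB
BBBBBBB
BBBBBBB
BBBBBBB
BBBBBBB
BGGGGBB
After op 3 fill(7,6,W) [51 cells changed]:
WWWWWWW
WWWWWWW
WWWWWWW
WWWWWWW
WWWWWWW
WWWWWWW
WWWWWWW
WGGGGWW
After op 4 paint(7,0,G):
WWWWWWW
WWWWWWW
WWWWWWW
WWWWWWW
WWWWWWW
WWWWWWW
WWWWWWW
GGGGGWW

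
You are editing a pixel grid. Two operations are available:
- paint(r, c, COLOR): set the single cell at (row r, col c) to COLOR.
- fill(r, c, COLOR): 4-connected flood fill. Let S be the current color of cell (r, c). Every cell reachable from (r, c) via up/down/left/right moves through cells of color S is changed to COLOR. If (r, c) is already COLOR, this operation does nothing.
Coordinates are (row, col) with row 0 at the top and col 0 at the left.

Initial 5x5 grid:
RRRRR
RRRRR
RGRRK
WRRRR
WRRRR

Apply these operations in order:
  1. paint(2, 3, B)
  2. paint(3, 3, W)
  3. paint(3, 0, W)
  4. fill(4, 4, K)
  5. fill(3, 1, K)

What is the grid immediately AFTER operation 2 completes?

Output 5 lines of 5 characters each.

After op 1 paint(2,3,B):
RRRRR
RRRRR
RGRBK
WRRRR
WRRRR
After op 2 paint(3,3,W):
RRRRR
RRRRR
RGRBK
WRRWR
WRRRR

Answer: RRRRR
RRRRR
RGRBK
WRRWR
WRRRR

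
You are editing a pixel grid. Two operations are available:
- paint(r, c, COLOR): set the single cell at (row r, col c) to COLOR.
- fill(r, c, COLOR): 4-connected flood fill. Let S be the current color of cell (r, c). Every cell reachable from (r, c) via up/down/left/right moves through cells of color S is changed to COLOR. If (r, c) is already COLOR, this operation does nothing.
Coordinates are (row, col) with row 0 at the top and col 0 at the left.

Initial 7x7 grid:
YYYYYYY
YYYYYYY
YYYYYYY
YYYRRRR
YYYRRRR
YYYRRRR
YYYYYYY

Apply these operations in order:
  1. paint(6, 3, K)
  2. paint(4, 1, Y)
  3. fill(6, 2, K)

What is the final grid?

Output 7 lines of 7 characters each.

Answer: KKKKKKK
KKKKKKK
KKKKKKK
KKKRRRR
KKKRRRR
KKKRRRR
KKKKYYY

Derivation:
After op 1 paint(6,3,K):
YYYYYYY
YYYYYYY
YYYYYYY
YYYRRRR
YYYRRRR
YYYRRRR
YYYKYYY
After op 2 paint(4,1,Y):
YYYYYYY
YYYYYYY
YYYYYYY
YYYRRRR
YYYRRRR
YYYRRRR
YYYKYYY
After op 3 fill(6,2,K) [33 cells changed]:
KKKKKKK
KKKKKKK
KKKKKKK
KKKRRRR
KKKRRRR
KKKRRRR
KKKKYYY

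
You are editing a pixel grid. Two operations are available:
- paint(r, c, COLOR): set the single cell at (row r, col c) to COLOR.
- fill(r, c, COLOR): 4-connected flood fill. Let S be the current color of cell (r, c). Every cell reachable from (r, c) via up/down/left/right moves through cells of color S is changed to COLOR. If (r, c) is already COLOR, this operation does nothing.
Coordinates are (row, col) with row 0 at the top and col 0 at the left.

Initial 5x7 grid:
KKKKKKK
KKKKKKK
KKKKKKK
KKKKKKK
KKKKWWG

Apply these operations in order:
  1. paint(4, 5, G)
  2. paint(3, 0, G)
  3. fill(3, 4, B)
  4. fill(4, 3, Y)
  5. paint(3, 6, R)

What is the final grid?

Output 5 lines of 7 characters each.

After op 1 paint(4,5,G):
KKKKKKK
KKKKKKK
KKKKKKK
KKKKKKK
KKKKWGG
After op 2 paint(3,0,G):
KKKKKKK
KKKKKKK
KKKKKKK
GKKKKKK
KKKKWGG
After op 3 fill(3,4,B) [31 cells changed]:
BBBBBBB
BBBBBBB
BBBBBBB
GBBBBBB
BBBBWGG
After op 4 fill(4,3,Y) [31 cells changed]:
YYYYYYY
YYYYYYY
YYYYYYY
GYYYYYY
YYYYWGG
After op 5 paint(3,6,R):
YYYYYYY
YYYYYYY
YYYYYYY
GYYYYYR
YYYYWGG

Answer: YYYYYYY
YYYYYYY
YYYYYYY
GYYYYYR
YYYYWGG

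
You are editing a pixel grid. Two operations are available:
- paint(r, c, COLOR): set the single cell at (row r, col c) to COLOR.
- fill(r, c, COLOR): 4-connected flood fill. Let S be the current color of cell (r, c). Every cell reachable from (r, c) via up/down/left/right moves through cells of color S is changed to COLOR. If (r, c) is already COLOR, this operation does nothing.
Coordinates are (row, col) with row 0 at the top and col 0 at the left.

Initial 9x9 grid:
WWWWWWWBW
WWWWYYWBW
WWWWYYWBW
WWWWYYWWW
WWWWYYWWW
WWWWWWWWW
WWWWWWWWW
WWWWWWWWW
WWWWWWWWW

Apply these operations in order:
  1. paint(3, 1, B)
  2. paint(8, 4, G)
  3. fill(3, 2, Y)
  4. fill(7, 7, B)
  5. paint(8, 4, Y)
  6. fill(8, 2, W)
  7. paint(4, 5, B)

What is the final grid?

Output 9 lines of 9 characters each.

Answer: WWWWWWWWW
WWWWWWWWW
WWWWWWWWW
WWWWWWWWW
WWWWWBWWW
WWWWWWWWW
WWWWWWWWW
WWWWWWWWW
WWWWYWWWW

Derivation:
After op 1 paint(3,1,B):
WWWWWWWBW
WWWWYYWBW
WWWWYYWBW
WBWWYYWWW
WWWWYYWWW
WWWWWWWWW
WWWWWWWWW
WWWWWWWWW
WWWWWWWWW
After op 2 paint(8,4,G):
WWWWWWWBW
WWWWYYWBW
WWWWYYWBW
WBWWYYWWW
WWWWYYWWW
WWWWWWWWW
WWWWWWWWW
WWWWWWWWW
WWWWGWWWW
After op 3 fill(3,2,Y) [68 cells changed]:
YYYYYYYBY
YYYYYYYBY
YYYYYYYBY
YBYYYYYYY
YYYYYYYYY
YYYYYYYYY
YYYYYYYYY
YYYYYYYYY
YYYYGYYYY
After op 4 fill(7,7,B) [76 cells changed]:
BBBBBBBBB
BBBBBBBBB
BBBBBBBBB
BBBBBBBBB
BBBBBBBBB
BBBBBBBBB
BBBBBBBBB
BBBBBBBBB
BBBBGBBBB
After op 5 paint(8,4,Y):
BBBBBBBBB
BBBBBBBBB
BBBBBBBBB
BBBBBBBBB
BBBBBBBBB
BBBBBBBBB
BBBBBBBBB
BBBBBBBBB
BBBBYBBBB
After op 6 fill(8,2,W) [80 cells changed]:
WWWWWWWWW
WWWWWWWWW
WWWWWWWWW
WWWWWWWWW
WWWWWWWWW
WWWWWWWWW
WWWWWWWWW
WWWWWWWWW
WWWWYWWWW
After op 7 paint(4,5,B):
WWWWWWWWW
WWWWWWWWW
WWWWWWWWW
WWWWWWWWW
WWWWWBWWW
WWWWWWWWW
WWWWWWWWW
WWWWWWWWW
WWWWYWWWW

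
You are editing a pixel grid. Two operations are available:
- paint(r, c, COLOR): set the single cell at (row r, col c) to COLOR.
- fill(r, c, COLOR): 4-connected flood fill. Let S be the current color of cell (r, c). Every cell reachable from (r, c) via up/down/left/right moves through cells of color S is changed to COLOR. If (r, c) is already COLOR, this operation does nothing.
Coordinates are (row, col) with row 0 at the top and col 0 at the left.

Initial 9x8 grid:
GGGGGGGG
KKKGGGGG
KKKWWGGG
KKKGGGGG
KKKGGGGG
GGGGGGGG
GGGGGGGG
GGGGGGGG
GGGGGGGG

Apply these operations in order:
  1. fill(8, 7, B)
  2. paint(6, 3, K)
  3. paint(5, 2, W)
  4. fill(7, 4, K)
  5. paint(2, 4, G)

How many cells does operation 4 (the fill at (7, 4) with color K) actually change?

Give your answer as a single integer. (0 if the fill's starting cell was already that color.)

Answer: 56

Derivation:
After op 1 fill(8,7,B) [58 cells changed]:
BBBBBBBB
KKKBBBBB
KKKWWBBB
KKKBBBBB
KKKBBBBB
BBBBBBBB
BBBBBBBB
BBBBBBBB
BBBBBBBB
After op 2 paint(6,3,K):
BBBBBBBB
KKKBBBBB
KKKWWBBB
KKKBBBBB
KKKBBBBB
BBBBBBBB
BBBKBBBB
BBBBBBBB
BBBBBBBB
After op 3 paint(5,2,W):
BBBBBBBB
KKKBBBBB
KKKWWBBB
KKKBBBBB
KKKBBBBB
BBWBBBBB
BBBKBBBB
BBBBBBBB
BBBBBBBB
After op 4 fill(7,4,K) [56 cells changed]:
KKKKKKKK
KKKKKKKK
KKKWWKKK
KKKKKKKK
KKKKKKKK
KKWKKKKK
KKKKKKKK
KKKKKKKK
KKKKKKKK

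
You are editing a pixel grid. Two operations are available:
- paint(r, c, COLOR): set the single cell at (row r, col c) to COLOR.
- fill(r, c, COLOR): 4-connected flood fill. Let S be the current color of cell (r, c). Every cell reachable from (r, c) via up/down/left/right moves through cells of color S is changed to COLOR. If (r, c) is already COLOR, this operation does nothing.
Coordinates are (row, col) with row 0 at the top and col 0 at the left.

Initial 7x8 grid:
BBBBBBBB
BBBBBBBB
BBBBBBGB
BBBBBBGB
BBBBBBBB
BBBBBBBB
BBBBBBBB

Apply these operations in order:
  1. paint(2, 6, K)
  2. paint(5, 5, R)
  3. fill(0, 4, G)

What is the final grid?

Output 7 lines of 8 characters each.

After op 1 paint(2,6,K):
BBBBBBBB
BBBBBBBB
BBBBBBKB
BBBBBBGB
BBBBBBBB
BBBBBBBB
BBBBBBBB
After op 2 paint(5,5,R):
BBBBBBBB
BBBBBBBB
BBBBBBKB
BBBBBBGB
BBBBBBBB
BBBBBRBB
BBBBBBBB
After op 3 fill(0,4,G) [53 cells changed]:
GGGGGGGG
GGGGGGGG
GGGGGGKG
GGGGGGGG
GGGGGGGG
GGGGGRGG
GGGGGGGG

Answer: GGGGGGGG
GGGGGGGG
GGGGGGKG
GGGGGGGG
GGGGGGGG
GGGGGRGG
GGGGGGGG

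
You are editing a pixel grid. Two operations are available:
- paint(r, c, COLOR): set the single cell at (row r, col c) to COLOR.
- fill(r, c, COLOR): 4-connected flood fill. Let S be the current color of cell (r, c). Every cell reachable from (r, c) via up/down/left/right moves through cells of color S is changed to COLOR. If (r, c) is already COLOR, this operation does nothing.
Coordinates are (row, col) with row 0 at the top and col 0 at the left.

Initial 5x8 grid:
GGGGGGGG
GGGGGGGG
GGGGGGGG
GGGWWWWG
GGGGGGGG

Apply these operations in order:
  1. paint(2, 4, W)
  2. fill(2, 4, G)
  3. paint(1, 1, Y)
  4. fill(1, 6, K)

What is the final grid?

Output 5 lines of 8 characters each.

After op 1 paint(2,4,W):
GGGGGGGG
GGGGGGGG
GGGGWGGG
GGGWWWWG
GGGGGGGG
After op 2 fill(2,4,G) [5 cells changed]:
GGGGGGGG
GGGGGGGG
GGGGGGGG
GGGGGGGG
GGGGGGGG
After op 3 paint(1,1,Y):
GGGGGGGG
GYGGGGGG
GGGGGGGG
GGGGGGGG
GGGGGGGG
After op 4 fill(1,6,K) [39 cells changed]:
KKKKKKKK
KYKKKKKK
KKKKKKKK
KKKKKKKK
KKKKKKKK

Answer: KKKKKKKK
KYKKKKKK
KKKKKKKK
KKKKKKKK
KKKKKKKK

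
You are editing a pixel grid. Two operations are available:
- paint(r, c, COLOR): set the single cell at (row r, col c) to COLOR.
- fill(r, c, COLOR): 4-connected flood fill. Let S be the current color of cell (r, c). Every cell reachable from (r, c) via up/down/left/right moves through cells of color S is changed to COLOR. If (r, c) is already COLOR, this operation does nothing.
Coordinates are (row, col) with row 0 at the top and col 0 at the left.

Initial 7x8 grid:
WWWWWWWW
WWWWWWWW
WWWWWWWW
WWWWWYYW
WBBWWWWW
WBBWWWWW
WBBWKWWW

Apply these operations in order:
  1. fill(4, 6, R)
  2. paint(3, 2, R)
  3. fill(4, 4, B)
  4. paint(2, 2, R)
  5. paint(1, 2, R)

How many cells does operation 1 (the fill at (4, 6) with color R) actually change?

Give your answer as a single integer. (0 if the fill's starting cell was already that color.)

Answer: 47

Derivation:
After op 1 fill(4,6,R) [47 cells changed]:
RRRRRRRR
RRRRRRRR
RRRRRRRR
RRRRRYYR
RBBRRRRR
RBBRRRRR
RBBRKRRR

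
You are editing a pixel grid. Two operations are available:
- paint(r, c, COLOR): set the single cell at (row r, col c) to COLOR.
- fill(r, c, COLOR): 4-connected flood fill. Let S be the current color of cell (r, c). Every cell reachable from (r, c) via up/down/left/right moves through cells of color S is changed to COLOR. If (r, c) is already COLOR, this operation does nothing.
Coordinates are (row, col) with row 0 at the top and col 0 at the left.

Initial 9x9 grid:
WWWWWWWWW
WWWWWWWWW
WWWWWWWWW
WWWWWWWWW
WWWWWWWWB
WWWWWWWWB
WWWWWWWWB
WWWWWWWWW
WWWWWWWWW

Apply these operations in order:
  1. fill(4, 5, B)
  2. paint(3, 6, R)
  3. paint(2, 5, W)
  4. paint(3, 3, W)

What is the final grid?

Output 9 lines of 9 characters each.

After op 1 fill(4,5,B) [78 cells changed]:
BBBBBBBBB
BBBBBBBBB
BBBBBBBBB
BBBBBBBBB
BBBBBBBBB
BBBBBBBBB
BBBBBBBBB
BBBBBBBBB
BBBBBBBBB
After op 2 paint(3,6,R):
BBBBBBBBB
BBBBBBBBB
BBBBBBBBB
BBBBBBRBB
BBBBBBBBB
BBBBBBBBB
BBBBBBBBB
BBBBBBBBB
BBBBBBBBB
After op 3 paint(2,5,W):
BBBBBBBBB
BBBBBBBBB
BBBBBWBBB
BBBBBBRBB
BBBBBBBBB
BBBBBBBBB
BBBBBBBBB
BBBBBBBBB
BBBBBBBBB
After op 4 paint(3,3,W):
BBBBBBBBB
BBBBBBBBB
BBBBBWBBB
BBBWBBRBB
BBBBBBBBB
BBBBBBBBB
BBBBBBBBB
BBBBBBBBB
BBBBBBBBB

Answer: BBBBBBBBB
BBBBBBBBB
BBBBBWBBB
BBBWBBRBB
BBBBBBBBB
BBBBBBBBB
BBBBBBBBB
BBBBBBBBB
BBBBBBBBB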